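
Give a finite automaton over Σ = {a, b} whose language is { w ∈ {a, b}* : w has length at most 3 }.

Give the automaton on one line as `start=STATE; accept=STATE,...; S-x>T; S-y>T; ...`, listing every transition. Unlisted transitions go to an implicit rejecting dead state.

We only need to distinguish lengths 0, 1, …, 3, and '>3'. Chain S0 → S1 → S2 → S3 → S4 on every symbol, with S4 looping. Accepting states: {S0, S1, S2, S3}.
A 5-state machine:
        a   b  
>* S0   S1  S1 
 * S1   S2  S2 
 * S2   S3  S3 
 * S3   S4  S4 
   S4   S4  S4 
(> = start, * = accepting)

start=S0; accept=S0,S1,S2,S3; S0-a>S1; S0-b>S1; S1-a>S2; S1-b>S2; S2-a>S3; S2-b>S3; S3-a>S4; S3-b>S4; S4-a>S4; S4-b>S4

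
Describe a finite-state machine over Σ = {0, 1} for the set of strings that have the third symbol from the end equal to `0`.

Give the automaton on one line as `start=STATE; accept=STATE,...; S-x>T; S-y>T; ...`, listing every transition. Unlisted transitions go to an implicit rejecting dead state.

A DFA must remember the last 3 symbols (since which symbol is third-to-last isn't known until the input ends). Use one state per possible window of the last ≤3 symbols; accept from those whose window starts with `0`.
With 15 states:
          0    1  
>  S0     S1   S2 
   S1     S3   S4 
   S2     S5   S6 
   S3     S7   S8 
   S4     S9  S10 
   S5    S11  S12 
   S6    S13  S14 
 * S7     S7   S8 
 * S8     S9  S10 
 * S9    S11  S12 
 * S10   S13  S14 
   S11    S7   S8 
   S12    S9  S10 
   S13   S11  S12 
   S14   S13  S14 
(> = start, * = accepting)

start=S0; accept=S7,S8,S9,S10; S0-0>S1; S0-1>S2; S1-0>S3; S1-1>S4; S2-0>S5; S2-1>S6; S3-0>S7; S3-1>S8; S4-0>S9; S4-1>S10; S5-0>S11; S5-1>S12; S6-0>S13; S6-1>S14; S7-0>S7; S7-1>S8; S8-0>S9; S8-1>S10; S9-0>S11; S9-1>S12; S10-0>S13; S10-1>S14; S11-0>S7; S11-1>S8; S12-0>S9; S12-1>S10; S13-0>S11; S13-1>S12; S14-0>S13; S14-1>S14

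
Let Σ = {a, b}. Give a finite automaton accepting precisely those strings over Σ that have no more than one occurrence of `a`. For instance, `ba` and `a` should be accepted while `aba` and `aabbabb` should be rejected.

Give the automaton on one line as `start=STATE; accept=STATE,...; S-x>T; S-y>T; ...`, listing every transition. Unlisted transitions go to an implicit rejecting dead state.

start=q0; accept=q0,q1; q0-a>q1; q0-b>q0; q1-a>q2; q1-b>q1; q2-a>q2; q2-b>q2

Only the number of `a`s matters, and only up to 2. Make a chain q0 → q1 → q2 advanced by each `a` (with q2 absorbing); every other symbol self-loops. The accepting set is {q0, q1}.
A 3-state machine:
        a   b  
>* q0   q1  q0 
 * q1   q2  q1 
   q2   q2  q2 
(> = start, * = accepting)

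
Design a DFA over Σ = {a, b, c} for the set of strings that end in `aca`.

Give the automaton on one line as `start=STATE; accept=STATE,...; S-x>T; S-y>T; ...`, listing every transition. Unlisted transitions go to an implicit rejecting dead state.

Remember how much of `aca` the current input suffix matches. State q0 means no match yet; q1 means the last symbol is `a`; q2 means the last 2 symbols are `ac`; q3 means the last 3 symbols are `aca`. Only q3 accepts. On a mismatch, fall back to the longest proper suffix that is still a prefix of `aca`.
A 4-state machine:
        a   b   c  
>  q0   q1  q0  q0 
   q1   q1  q0  q2 
   q2   q3  q0  q0 
 * q3   q1  q0  q2 
(> = start, * = accepting)

start=q0; accept=q3; q0-a>q1; q0-b>q0; q0-c>q0; q1-a>q1; q1-b>q0; q1-c>q2; q2-a>q3; q2-b>q0; q2-c>q0; q3-a>q1; q3-b>q0; q3-c>q2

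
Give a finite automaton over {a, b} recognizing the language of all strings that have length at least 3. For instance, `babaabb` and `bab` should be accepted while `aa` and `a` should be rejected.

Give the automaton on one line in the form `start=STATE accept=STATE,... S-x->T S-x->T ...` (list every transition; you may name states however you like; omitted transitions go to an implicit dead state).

Count input length up to 4: every symbol moves from s0 toward s4, which means 'more than 3' and absorbs. Accept from {s3, s4}.
5 states suffice.
        a   b  
>  s0   s1  s1 
   s1   s2  s2 
   s2   s3  s3 
 * s3   s4  s4 
 * s4   s4  s4 
(> = start, * = accepting)

start=s0 accept=s3,s4 s0-a->s1 s0-b->s1 s1-a->s2 s1-b->s2 s2-a->s3 s2-b->s3 s3-a->s4 s3-b->s4 s4-a->s4 s4-b->s4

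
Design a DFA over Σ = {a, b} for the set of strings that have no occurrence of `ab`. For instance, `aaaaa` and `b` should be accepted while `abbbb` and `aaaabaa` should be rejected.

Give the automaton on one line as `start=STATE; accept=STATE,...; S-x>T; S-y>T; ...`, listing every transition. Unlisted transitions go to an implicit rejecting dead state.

This is the complement of 'contains `ab`'. Use the same substring-matching states — s0 through s2 holding how much of `ab` has just been matched — but flip the accepting set: everything except the trap s2 accepts.
3 states suffice.
        a   b  
>* s0   s1  s0 
 * s1   s1  s2 
   s2   s2  s2 
(> = start, * = accepting)

start=s0; accept=s0,s1; s0-a>s1; s0-b>s0; s1-a>s1; s1-b>s2; s2-a>s2; s2-b>s2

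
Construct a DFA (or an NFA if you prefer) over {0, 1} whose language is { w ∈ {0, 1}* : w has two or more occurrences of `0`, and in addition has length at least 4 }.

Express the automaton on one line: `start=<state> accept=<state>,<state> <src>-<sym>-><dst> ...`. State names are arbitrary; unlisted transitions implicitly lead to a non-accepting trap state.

Build one automaton per condition and run them in lockstep. One (4 states) tracks the count of `0`s, saturating at 3; the other (6 states) tracks the input length, saturating at 5. Each combined state is a pair, one component from each; accept when both components accept. Equivalent product states are then merged.
9 states suffice.
        0   1  
>  S0   S1  S2 
   S1   S3  S4 
   S2   S4  S5 
   S3   S6  S6 
   S4   S6  S7 
   S5   S7  S5 
   S6   S8  S8 
   S7   S8  S7 
 * S8   S8  S8 
(> = start, * = accepting)

start=S0 accept=S8 S0-0->S1 S0-1->S2 S1-0->S3 S1-1->S4 S2-0->S4 S2-1->S5 S3-0->S6 S3-1->S6 S4-0->S6 S4-1->S7 S5-0->S7 S5-1->S5 S6-0->S8 S6-1->S8 S7-0->S8 S7-1->S7 S8-0->S8 S8-1->S8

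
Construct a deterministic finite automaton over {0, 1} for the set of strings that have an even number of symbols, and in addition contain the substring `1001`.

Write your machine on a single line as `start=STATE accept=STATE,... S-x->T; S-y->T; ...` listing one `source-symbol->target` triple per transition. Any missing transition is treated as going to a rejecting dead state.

start=q0; accept=q8; q0-0->q1; q0-1->q2; q1-0->q0; q1-1->q3; q2-0->q4; q2-1->q3; q3-0->q5; q3-1->q2; q4-0->q6; q4-1->q2; q5-0->q7; q5-1->q3; q6-0->q0; q6-1->q8; q7-0->q1; q7-1->q9; q8-0->q9; q8-1->q9; q9-0->q8; q9-1->q8

Build one automaton per condition and run them in lockstep. The first has 2 states tracking the input length modulo 2; the second has 5 states tracking whether and how much of `1001` has been seen. A product state is a pair (one from each), accepting exactly when both do.
        0   1  
>  q0   q1  q2 
   q1   q0  q3 
   q2   q4  q3 
   q3   q5  q2 
   q4   q6  q2 
   q5   q7  q3 
   q6   q0  q8 
   q7   q1  q9 
 * q8   q9  q9 
   q9   q8  q8 
(> = start, * = accepting)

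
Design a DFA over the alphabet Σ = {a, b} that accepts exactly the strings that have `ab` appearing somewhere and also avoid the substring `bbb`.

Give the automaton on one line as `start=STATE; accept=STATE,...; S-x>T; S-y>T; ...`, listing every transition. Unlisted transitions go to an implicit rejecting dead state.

start=q0; accept=q3,q5,q6; q0-a>q1; q0-b>q2; q1-a>q1; q1-b>q3; q2-a>q1; q2-b>q4; q3-a>q5; q3-b>q6; q4-a>q1; q4-b>q7; q5-a>q5; q5-b>q3; q6-a>q5; q6-b>q7; q7-a>q7; q7-b>q7

Run two small machines in parallel and take their product. One (3 states) tracks whether and how much of `ab` has been seen; the other (4 states) tracks partial matches of the forbidden pattern `bbb`. Each combined state is a pair, one component from each; accept when both components accept. After merging equivalent states the machine shrinks.
With 8 states:
        a   b  
>  q0   q1  q2 
   q1   q1  q3 
   q2   q1  q4 
 * q3   q5  q6 
   q4   q1  q7 
 * q5   q5  q3 
 * q6   q5  q7 
   q7   q7  q7 
(> = start, * = accepting)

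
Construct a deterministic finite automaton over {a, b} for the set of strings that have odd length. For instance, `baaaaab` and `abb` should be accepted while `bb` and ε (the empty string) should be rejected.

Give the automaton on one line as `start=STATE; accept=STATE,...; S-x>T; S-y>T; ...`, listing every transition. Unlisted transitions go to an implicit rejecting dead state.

start=q0; accept=q1; q0-a>q1; q0-b>q1; q1-a>q0; q1-b>q0

Count input length modulo 2: every symbol advances one step around the cycle q0 → q1 → q0. Accept at q1.
        a   b  
>  q0   q1  q1 
 * q1   q0  q0 
(> = start, * = accepting)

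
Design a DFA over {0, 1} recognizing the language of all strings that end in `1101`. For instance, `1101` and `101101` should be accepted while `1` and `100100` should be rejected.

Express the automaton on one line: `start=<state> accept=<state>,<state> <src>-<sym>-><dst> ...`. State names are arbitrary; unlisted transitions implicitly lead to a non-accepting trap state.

Remember how much of `1101` the current input suffix matches. State A means no match yet; B means the last symbol is `1`; C means the last 2 symbols are `11`; D means the last 3 symbols are `110`; E means the last 4 symbols are `1101`. Only E accepts. On a mismatch, fall back to the longest proper suffix that is still a prefix of `1101`.
5 states suffice.
       0  1 
>  A   A  B 
   B   A  C 
   C   D  C 
   D   A  E 
 * E   A  C 
(> = start, * = accepting)

start=A accept=E A-0->A A-1->B B-0->A B-1->C C-0->D C-1->C D-0->A D-1->E E-0->A E-1->C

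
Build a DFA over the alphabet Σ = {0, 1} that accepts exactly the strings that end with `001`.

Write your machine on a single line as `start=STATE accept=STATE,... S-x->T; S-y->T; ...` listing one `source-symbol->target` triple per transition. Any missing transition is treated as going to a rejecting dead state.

start=s0; accept=s3; s0-0->s1; s0-1->s0; s1-0->s2; s1-1->s0; s2-0->s2; s2-1->s3; s3-0->s1; s3-1->s0

Let each state record the length of the longest suffix of the input read so far that is also a prefix of `001`. s1 means the last symbol is `0`; s2 means the last 2 symbols are `00`; s3 means the last 3 symbols are `001`. Accept only at s3, where the string currently ends in `001`.
A 4-state machine:
        0   1  
>  s0   s1  s0 
   s1   s2  s0 
   s2   s2  s3 
 * s3   s1  s0 
(> = start, * = accepting)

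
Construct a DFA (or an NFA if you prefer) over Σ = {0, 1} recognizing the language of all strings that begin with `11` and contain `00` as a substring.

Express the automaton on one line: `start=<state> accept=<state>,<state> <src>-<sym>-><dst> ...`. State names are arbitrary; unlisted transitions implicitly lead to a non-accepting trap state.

Build one automaton per condition and run them in lockstep. The first has 4 states tracking whether the input so far still matches the prefix `11`; the second has 3 states tracking whether and how much of `00` has been seen. A product state is a pair (one from each), accepting exactly when both do.
An 8-state machine:
        0   1  
>  q0   q1  q2 
   q1   q3  q4 
   q2   q1  q5 
   q3   q3  q3 
   q4   q1  q4 
   q5   q6  q5 
   q6   q7  q5 
 * q7   q7  q7 
(> = start, * = accepting)

start=q0 accept=q7 q0-0->q1 q0-1->q2 q1-0->q3 q1-1->q4 q2-0->q1 q2-1->q5 q3-0->q3 q3-1->q3 q4-0->q1 q4-1->q4 q5-0->q6 q5-1->q5 q6-0->q7 q6-1->q5 q7-0->q7 q7-1->q7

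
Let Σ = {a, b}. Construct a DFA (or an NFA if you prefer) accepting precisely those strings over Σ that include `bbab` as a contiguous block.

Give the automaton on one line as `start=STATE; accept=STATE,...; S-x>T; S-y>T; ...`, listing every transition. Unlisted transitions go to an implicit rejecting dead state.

Track how much of `bbab` has been matched so far: state q0 is no progress, q4 is the absorbing accept state reached once `bbab` has occurred. Intermediate states record partial matches; on a mismatch, fall back to the longest reusable overlap.
5 states suffice.
        a   b  
>  q0   q0  q1 
   q1   q0  q2 
   q2   q3  q2 
   q3   q0  q4 
 * q4   q4  q4 
(> = start, * = accepting)

start=q0; accept=q4; q0-a>q0; q0-b>q1; q1-a>q0; q1-b>q2; q2-a>q3; q2-b>q2; q3-a>q0; q3-b>q4; q4-a>q4; q4-b>q4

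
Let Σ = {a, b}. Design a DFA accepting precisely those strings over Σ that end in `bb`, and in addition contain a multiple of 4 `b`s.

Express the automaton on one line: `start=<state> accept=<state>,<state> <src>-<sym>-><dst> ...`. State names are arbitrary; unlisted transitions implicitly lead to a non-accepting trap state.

Run two small machines in parallel and take their product. The first has 3 states tracking how much of the suffix `bb` has currently been matched; the second has 4 states tracking the count of `b`s modulo 4. A product state is a pair (one from each), accepting exactly when both do. After merging equivalent states the machine shrinks.
6 states suffice.
        a   b  
>  q0   q0  q1 
   q1   q1  q2 
   q2   q2  q3 
   q3   q4  q5 
   q4   q4  q0 
 * q5   q0  q1 
(> = start, * = accepting)

start=q0 accept=q5 q0-a->q0 q0-b->q1 q1-a->q1 q1-b->q2 q2-a->q2 q2-b->q3 q3-a->q4 q3-b->q5 q4-a->q4 q4-b->q0 q5-a->q0 q5-b->q1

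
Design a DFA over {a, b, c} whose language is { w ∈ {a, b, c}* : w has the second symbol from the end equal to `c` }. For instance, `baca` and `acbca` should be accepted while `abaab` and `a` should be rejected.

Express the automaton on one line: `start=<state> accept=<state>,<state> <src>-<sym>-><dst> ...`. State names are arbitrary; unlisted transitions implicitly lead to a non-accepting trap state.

Because acceptance depends on a position counted from the end, the machine has to buffer the most recent 2 symbols. Make each state the string of the last up-to-2 symbols read; on input `x` shift the window left and append `x`. Accept when the buffered window has length 2 and begins with `c`.
13 states suffice.
          a    b    c  
>  s0     s1   s2   s3 
   s1     s4   s5   s6 
   s2     s7   s8   s9 
   s3    s10  s11  s12 
   s4     s4   s5   s6 
   s5     s7   s8   s9 
   s6    s10  s11  s12 
   s7     s4   s5   s6 
   s8     s7   s8   s9 
   s9    s10  s11  s12 
 * s10    s4   s5   s6 
 * s11    s7   s8   s9 
 * s12   s10  s11  s12 
(> = start, * = accepting)

start=s0 accept=s10,s11,s12 s0-a->s1 s0-b->s2 s0-c->s3 s1-a->s4 s1-b->s5 s1-c->s6 s2-a->s7 s2-b->s8 s2-c->s9 s3-a->s10 s3-b->s11 s3-c->s12 s4-a->s4 s4-b->s5 s4-c->s6 s5-a->s7 s5-b->s8 s5-c->s9 s6-a->s10 s6-b->s11 s6-c->s12 s7-a->s4 s7-b->s5 s7-c->s6 s8-a->s7 s8-b->s8 s8-c->s9 s9-a->s10 s9-b->s11 s9-c->s12 s10-a->s4 s10-b->s5 s10-c->s6 s11-a->s7 s11-b->s8 s11-c->s9 s12-a->s10 s12-b->s11 s12-c->s12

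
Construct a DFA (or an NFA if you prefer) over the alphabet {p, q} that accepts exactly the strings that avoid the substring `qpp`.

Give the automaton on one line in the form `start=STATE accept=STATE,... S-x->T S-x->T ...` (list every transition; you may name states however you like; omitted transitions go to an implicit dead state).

Track partial matches of the forbidden pattern `qpp`. State s3 is a dead state reached once `qpp` has occurred; every other state accepts. s0 means no part of `qpp` is currently matched.
With 4 states:
        p   q  
>* s0   s0  s1 
 * s1   s2  s1 
 * s2   s3  s1 
   s3   s3  s3 
(> = start, * = accepting)

start=s0 accept=s0,s1,s2 s0-p->s0 s0-q->s1 s1-p->s2 s1-q->s1 s2-p->s3 s2-q->s1 s3-p->s3 s3-q->s3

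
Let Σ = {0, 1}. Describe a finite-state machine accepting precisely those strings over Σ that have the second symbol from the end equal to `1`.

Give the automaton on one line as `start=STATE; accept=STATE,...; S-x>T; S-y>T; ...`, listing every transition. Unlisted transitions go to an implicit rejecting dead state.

Because acceptance depends on a position counted from the end, the machine has to buffer the most recent 2 symbols. Make each state the string of the last up-to-2 symbols read; on input `x` shift the window left and append `x`. Accept when the buffered window has length 2 and begins with `1`.
7 states suffice.
        0   1  
>  S0   S1  S2 
   S1   S3  S4 
   S2   S5  S6 
   S3   S3  S4 
   S4   S5  S6 
 * S5   S3  S4 
 * S6   S5  S6 
(> = start, * = accepting)

start=S0; accept=S5,S6; S0-0>S1; S0-1>S2; S1-0>S3; S1-1>S4; S2-0>S5; S2-1>S6; S3-0>S3; S3-1>S4; S4-0>S5; S4-1>S6; S5-0>S3; S5-1>S4; S6-0>S5; S6-1>S6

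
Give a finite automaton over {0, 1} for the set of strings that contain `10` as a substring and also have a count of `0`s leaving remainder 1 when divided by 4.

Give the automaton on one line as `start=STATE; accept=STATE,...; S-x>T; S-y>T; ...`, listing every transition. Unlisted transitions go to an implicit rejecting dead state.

Build one automaton per condition and run them in lockstep. One (3 states) tracks whether and how much of `10` has been seen; the other (4 states) tracks the count of `0`s modulo 4. Each combined state is a pair, one component from each; accept when both components accept.
A 12-state machine:
          0    1  
>  q0     q1   q2 
   q1     q3   q4 
   q2     q5   q2 
   q3     q6   q7 
   q4     q8   q4 
 * q5     q8   q5 
   q6     q0   q9 
   q7    q10   q7 
   q8    q10   q8 
   q9    q11   q9 
   q10   q11  q10 
   q11    q5  q11 
(> = start, * = accepting)

start=q0; accept=q5; q0-0>q1; q0-1>q2; q1-0>q3; q1-1>q4; q2-0>q5; q2-1>q2; q3-0>q6; q3-1>q7; q4-0>q8; q4-1>q4; q5-0>q8; q5-1>q5; q6-0>q0; q6-1>q9; q7-0>q10; q7-1>q7; q8-0>q10; q8-1>q8; q9-0>q11; q9-1>q9; q10-0>q11; q10-1>q10; q11-0>q5; q11-1>q11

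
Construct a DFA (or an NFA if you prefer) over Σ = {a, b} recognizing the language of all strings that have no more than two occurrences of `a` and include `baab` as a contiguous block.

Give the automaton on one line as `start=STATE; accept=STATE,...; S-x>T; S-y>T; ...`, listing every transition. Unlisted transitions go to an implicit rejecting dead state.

Build one automaton per condition and run them in lockstep. The first has 4 states tracking the count of `a`s, saturating at 3; the second has 5 states tracking whether and how much of `baab` has been seen. A product state is a pair (one from each), accepting exactly when both do.
          a    b  
>  s0     s1   s2 
   s1     s3   s4 
   s2     s5   s2 
   s3     s6   s7 
   s4     s8   s4 
   s5     s9   s4 
   s6     s6  s10 
   s7    s11   s7 
   s8    s12   s7 
   s9     s6  s13 
   s10   s11  s10 
   s11   s12  s10 
   s12    s6  s14 
 * s13   s14  s13 
   s14   s14  s14 
(> = start, * = accepting)

start=s0; accept=s13; s0-a>s1; s0-b>s2; s1-a>s3; s1-b>s4; s2-a>s5; s2-b>s2; s3-a>s6; s3-b>s7; s4-a>s8; s4-b>s4; s5-a>s9; s5-b>s4; s6-a>s6; s6-b>s10; s7-a>s11; s7-b>s7; s8-a>s12; s8-b>s7; s9-a>s6; s9-b>s13; s10-a>s11; s10-b>s10; s11-a>s12; s11-b>s10; s12-a>s6; s12-b>s14; s13-a>s14; s13-b>s13; s14-a>s14; s14-b>s14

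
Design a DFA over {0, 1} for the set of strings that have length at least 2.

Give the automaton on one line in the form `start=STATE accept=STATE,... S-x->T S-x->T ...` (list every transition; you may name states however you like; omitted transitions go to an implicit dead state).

start=q0 accept=q2,q3 q0-0->q1 q0-1->q1 q1-0->q2 q1-1->q2 q2-0->q3 q2-1->q3 q3-0->q3 q3-1->q3

We only need to distinguish lengths 0, 1, …, 2, and '>2'. Chain q0 → q1 → q2 → q3 on every symbol, with q3 looping. Accepting states: {q2, q3}.
4 states suffice.
        0   1  
>  q0   q1  q1 
   q1   q2  q2 
 * q2   q3  q3 
 * q3   q3  q3 
(> = start, * = accepting)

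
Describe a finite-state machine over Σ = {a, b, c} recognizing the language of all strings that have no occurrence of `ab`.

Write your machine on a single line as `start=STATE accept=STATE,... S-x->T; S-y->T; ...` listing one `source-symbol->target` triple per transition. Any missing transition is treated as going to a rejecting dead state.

This is the complement of 'contains `ab`'. Use the same substring-matching states — q0 through q2 holding how much of `ab` has just been matched — but flip the accepting set: everything except the trap q2 accepts.
        a   b   c  
>* q0   q1  q0  q0 
 * q1   q1  q2  q0 
   q2   q2  q2  q2 
(> = start, * = accepting)

start=q0; accept=q0,q1; q0-a->q1; q0-b->q0; q0-c->q0; q1-a->q1; q1-b->q2; q1-c->q0; q2-a->q2; q2-b->q2; q2-c->q2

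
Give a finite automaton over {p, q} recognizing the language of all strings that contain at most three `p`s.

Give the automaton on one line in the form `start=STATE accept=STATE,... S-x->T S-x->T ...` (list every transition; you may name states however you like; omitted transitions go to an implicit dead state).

start=A accept=A,B,C,D A-p->B A-q->A B-p->C B-q->B C-p->D C-q->C D-p->E D-q->D E-p->E E-q->E

Count `p`s, saturating at 4: states A through D mean 0 through 3 `p`s seen; E means more than 3. Each `p` increments (capped at E); other symbols loop. Accept from {A, B, C, D}.
5 states suffice.
       p  q 
>* A   B  A 
 * B   C  B 
 * C   D  C 
 * D   E  D 
   E   E  E 
(> = start, * = accepting)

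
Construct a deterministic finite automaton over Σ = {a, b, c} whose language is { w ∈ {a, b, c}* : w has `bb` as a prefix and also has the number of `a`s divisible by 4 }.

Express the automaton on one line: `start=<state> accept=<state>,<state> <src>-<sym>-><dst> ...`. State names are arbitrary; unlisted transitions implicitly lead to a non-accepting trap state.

start=q0 accept=q5 q0-a->q1 q0-b->q2 q0-c->q3 q1-a->q4 q1-b->q1 q1-c->q1 q2-a->q1 q2-b->q5 q2-c->q3 q3-a->q1 q3-b->q3 q3-c->q3 q4-a->q6 q4-b->q4 q4-c->q4 q5-a->q7 q5-b->q5 q5-c->q5 q6-a->q3 q6-b->q6 q6-c->q6 q7-a->q8 q7-b->q7 q7-c->q7 q8-a->q9 q8-b->q8 q8-c->q8 q9-a->q5 q9-b->q9 q9-c->q9

Run two small machines in parallel and take their product. One (4 states) tracks whether the input so far still matches the prefix `bb`; the other (4 states) tracks the count of `a`s modulo 4. Each combined state is a pair, one component from each; accept when both components accept.
        a   b   c  
>  q0   q1  q2  q3 
   q1   q4  q1  q1 
   q2   q1  q5  q3 
   q3   q1  q3  q3 
   q4   q6  q4  q4 
 * q5   q7  q5  q5 
   q6   q3  q6  q6 
   q7   q8  q7  q7 
   q8   q9  q8  q8 
   q9   q5  q9  q9 
(> = start, * = accepting)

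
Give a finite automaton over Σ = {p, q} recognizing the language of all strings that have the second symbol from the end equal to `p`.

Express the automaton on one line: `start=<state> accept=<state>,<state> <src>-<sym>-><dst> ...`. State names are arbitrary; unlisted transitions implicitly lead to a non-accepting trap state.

A DFA must remember the last 2 symbols (since which symbol is second-to-last isn't known until the input ends). Use one state per possible window of the last ≤2 symbols; accept from those whose window starts with `p`.
7 states suffice.
        p   q  
>  s0   s1  s2 
   s1   s3  s4 
   s2   s5  s6 
 * s3   s3  s4 
 * s4   s5  s6 
   s5   s3  s4 
   s6   s5  s6 
(> = start, * = accepting)

start=s0 accept=s3,s4 s0-p->s1 s0-q->s2 s1-p->s3 s1-q->s4 s2-p->s5 s2-q->s6 s3-p->s3 s3-q->s4 s4-p->s5 s4-q->s6 s5-p->s3 s5-q->s4 s6-p->s5 s6-q->s6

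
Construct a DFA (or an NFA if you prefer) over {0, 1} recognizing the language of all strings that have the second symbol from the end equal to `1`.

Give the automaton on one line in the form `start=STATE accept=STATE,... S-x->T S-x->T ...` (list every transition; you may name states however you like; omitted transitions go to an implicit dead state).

start=S0 accept=S5,S6 S0-0->S1 S0-1->S2 S1-0->S3 S1-1->S4 S2-0->S5 S2-1->S6 S3-0->S3 S3-1->S4 S4-0->S5 S4-1->S6 S5-0->S3 S5-1->S4 S6-0->S5 S6-1->S6

A DFA must remember the last 2 symbols (since which symbol is second-to-last isn't known until the input ends). Use one state per possible window of the last ≤2 symbols; accept from those whose window starts with `1`.
        0   1  
>  S0   S1  S2 
   S1   S3  S4 
   S2   S5  S6 
   S3   S3  S4 
   S4   S5  S6 
 * S5   S3  S4 
 * S6   S5  S6 
(> = start, * = accepting)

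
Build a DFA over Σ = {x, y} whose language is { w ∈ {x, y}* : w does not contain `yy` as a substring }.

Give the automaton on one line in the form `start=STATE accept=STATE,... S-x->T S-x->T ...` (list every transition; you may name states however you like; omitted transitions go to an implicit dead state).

This is the complement of 'contains `yy`'. Use the same substring-matching states — q0 through q2 holding how much of `yy` has just been matched — but flip the accepting set: everything except the trap q2 accepts.
3 states suffice.
        x   y  
>* q0   q0  q1 
 * q1   q0  q2 
   q2   q2  q2 
(> = start, * = accepting)

start=q0 accept=q0,q1 q0-x->q0 q0-y->q1 q1-x->q0 q1-y->q2 q2-x->q2 q2-y->q2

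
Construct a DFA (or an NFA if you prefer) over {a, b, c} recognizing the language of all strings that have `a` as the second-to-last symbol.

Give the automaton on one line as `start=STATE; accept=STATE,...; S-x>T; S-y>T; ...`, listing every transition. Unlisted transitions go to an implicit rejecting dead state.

start=S0; accept=S4,S5,S6; S0-a>S1; S0-b>S2; S0-c>S3; S1-a>S4; S1-b>S5; S1-c>S6; S2-a>S7; S2-b>S8; S2-c>S9; S3-a>S10; S3-b>S11; S3-c>S12; S4-a>S4; S4-b>S5; S4-c>S6; S5-a>S7; S5-b>S8; S5-c>S9; S6-a>S10; S6-b>S11; S6-c>S12; S7-a>S4; S7-b>S5; S7-c>S6; S8-a>S7; S8-b>S8; S8-c>S9; S9-a>S10; S9-b>S11; S9-c>S12; S10-a>S4; S10-b>S5; S10-c>S6; S11-a>S7; S11-b>S8; S11-c>S9; S12-a>S10; S12-b>S11; S12-c>S12

Because acceptance depends on a position counted from the end, the machine has to buffer the most recent 2 symbols. Make each state the string of the last up-to-2 symbols read; on input `x` shift the window left and append `x`. Accept when the buffered window has length 2 and begins with `a`.
13 states suffice.
          a    b    c  
>  S0     S1   S2   S3 
   S1     S4   S5   S6 
   S2     S7   S8   S9 
   S3    S10  S11  S12 
 * S4     S4   S5   S6 
 * S5     S7   S8   S9 
 * S6    S10  S11  S12 
   S7     S4   S5   S6 
   S8     S7   S8   S9 
   S9    S10  S11  S12 
   S10    S4   S5   S6 
   S11    S7   S8   S9 
   S12   S10  S11  S12 
(> = start, * = accepting)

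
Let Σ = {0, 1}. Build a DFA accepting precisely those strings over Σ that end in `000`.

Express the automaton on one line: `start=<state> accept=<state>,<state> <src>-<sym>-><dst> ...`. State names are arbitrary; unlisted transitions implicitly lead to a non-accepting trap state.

Remember how much of `000` the current input suffix matches. State q0 means no match yet; q1 means the last symbol is `0`; q2 means the last 2 symbols are `00`; q3 means the last 3 symbols are `000`. Only q3 accepts. On a mismatch, fall back to the longest proper suffix that is still a prefix of `000`.
        0   1  
>  q0   q1  q0 
   q1   q2  q0 
   q2   q3  q0 
 * q3   q3  q0 
(> = start, * = accepting)

start=q0 accept=q3 q0-0->q1 q0-1->q0 q1-0->q2 q1-1->q0 q2-0->q3 q2-1->q0 q3-0->q3 q3-1->q0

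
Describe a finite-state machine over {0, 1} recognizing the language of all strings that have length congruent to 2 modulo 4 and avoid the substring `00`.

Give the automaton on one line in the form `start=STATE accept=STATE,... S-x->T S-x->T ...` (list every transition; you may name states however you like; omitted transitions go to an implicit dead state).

start=q0 accept=q4,q5 q0-0->q1 q0-1->q2 q1-0->q3 q1-1->q4 q2-0->q5 q2-1->q4 q3-0->q3 q3-1->q3 q4-0->q6 q4-1->q7 q5-0->q3 q5-1->q7 q6-0->q3 q6-1->q0 q7-0->q8 q7-1->q0 q8-0->q3 q8-1->q2

Run two small machines in parallel and take their product. One (4 states) tracks the input length modulo 4; the other (3 states) tracks partial matches of the forbidden pattern `00`. Each combined state is a pair, one component from each; accept when both components accept. Equivalent product states are then merged.
9 states suffice.
        0   1  
>  q0   q1  q2 
   q1   q3  q4 
   q2   q5  q4 
   q3   q3  q3 
 * q4   q6  q7 
 * q5   q3  q7 
   q6   q3  q0 
   q7   q8  q0 
   q8   q3  q2 
(> = start, * = accepting)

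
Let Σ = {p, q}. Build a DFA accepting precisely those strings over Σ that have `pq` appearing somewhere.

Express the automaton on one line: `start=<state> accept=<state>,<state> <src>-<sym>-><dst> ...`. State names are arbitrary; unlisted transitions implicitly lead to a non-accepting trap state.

States S0..S1 record the length of the longest prefix of `pq` that matches the current input suffix. Reaching S2 means `pq` has been seen, and we stay there forever. Accept from S2.
        p   q  
>  S0   S1  S0 
   S1   S1  S2 
 * S2   S2  S2 
(> = start, * = accepting)

start=S0 accept=S2 S0-p->S1 S0-q->S0 S1-p->S1 S1-q->S2 S2-p->S2 S2-q->S2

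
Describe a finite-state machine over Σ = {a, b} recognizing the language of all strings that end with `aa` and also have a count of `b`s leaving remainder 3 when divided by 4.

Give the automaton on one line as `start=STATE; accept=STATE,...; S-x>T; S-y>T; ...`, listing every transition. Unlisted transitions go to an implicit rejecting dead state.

Run two small machines in parallel and take their product. The first has 3 states tracking how much of the suffix `aa` has currently been matched; the second has 4 states tracking the count of `b`s modulo 4. A product state is a pair (one from each), accepting exactly when both do. After merging equivalent states the machine shrinks.
With 6 states:
        a   b  
>  S0   S0  S1 
   S1   S1  S2 
   S2   S2  S3 
   S3   S4  S0 
   S4   S5  S0 
 * S5   S5  S0 
(> = start, * = accepting)

start=S0; accept=S5; S0-a>S0; S0-b>S1; S1-a>S1; S1-b>S2; S2-a>S2; S2-b>S3; S3-a>S4; S3-b>S0; S4-a>S5; S4-b>S0; S5-a>S5; S5-b>S0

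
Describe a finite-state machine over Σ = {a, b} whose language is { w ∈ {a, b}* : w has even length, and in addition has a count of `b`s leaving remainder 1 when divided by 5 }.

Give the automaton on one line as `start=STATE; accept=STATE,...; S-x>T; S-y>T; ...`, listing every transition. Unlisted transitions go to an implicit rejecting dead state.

start=s0; accept=s3; s0-a>s1; s0-b>s2; s1-a>s0; s1-b>s3; s2-a>s3; s2-b>s4; s3-a>s2; s3-b>s5; s4-a>s5; s4-b>s6; s5-a>s4; s5-b>s7; s6-a>s7; s6-b>s8; s7-a>s6; s7-b>s9; s8-a>s9; s8-b>s1; s9-a>s8; s9-b>s0

Build one automaton per condition and run them in lockstep. The first has 2 states tracking the input length modulo 2; the second has 5 states tracking the count of `b`s modulo 5. A product state is a pair (one from each), accepting exactly when both do.
A 10-state machine:
        a   b  
>  s0   s1  s2 
   s1   s0  s3 
   s2   s3  s4 
 * s3   s2  s5 
   s4   s5  s6 
   s5   s4  s7 
   s6   s7  s8 
   s7   s6  s9 
   s8   s9  s1 
   s9   s8  s0 
(> = start, * = accepting)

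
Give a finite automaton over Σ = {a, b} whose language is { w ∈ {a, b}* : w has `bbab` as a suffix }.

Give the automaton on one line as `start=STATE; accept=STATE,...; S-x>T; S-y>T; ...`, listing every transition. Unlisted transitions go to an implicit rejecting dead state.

Remember how much of `bbab` the current input suffix matches. State S0 means no match yet; S1 means the last symbol is `b`; S2 means the last 2 symbols are `bb`; S3 means the last 3 symbols are `bba`; S4 means the last 4 symbols are `bbab`. Only S4 accepts. On a mismatch, fall back to the longest proper suffix that is still a prefix of `bbab`.
A 5-state machine:
        a   b  
>  S0   S0  S1 
   S1   S0  S2 
   S2   S3  S2 
   S3   S0  S4 
 * S4   S0  S2 
(> = start, * = accepting)

start=S0; accept=S4; S0-a>S0; S0-b>S1; S1-a>S0; S1-b>S2; S2-a>S3; S2-b>S2; S3-a>S0; S3-b>S4; S4-a>S0; S4-b>S2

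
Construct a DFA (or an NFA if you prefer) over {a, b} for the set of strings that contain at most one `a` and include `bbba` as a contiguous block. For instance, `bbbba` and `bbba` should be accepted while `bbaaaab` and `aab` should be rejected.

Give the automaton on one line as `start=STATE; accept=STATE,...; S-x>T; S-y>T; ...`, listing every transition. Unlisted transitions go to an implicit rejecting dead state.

start=S0; accept=S5; S0-a>S1; S0-b>S2; S1-a>S1; S1-b>S1; S2-a>S1; S2-b>S3; S3-a>S1; S3-b>S4; S4-a>S5; S4-b>S4; S5-a>S1; S5-b>S5

Build one automaton per condition and run them in lockstep. One (3 states) tracks the count of `a`s, saturating at 2; the other (5 states) tracks whether and how much of `bbba` has been seen. Each combined state is a pair, one component from each; accept when both components accept. Minimizing collapses redundant product states.
6 states suffice.
        a   b  
>  S0   S1  S2 
   S1   S1  S1 
   S2   S1  S3 
   S3   S1  S4 
   S4   S5  S4 
 * S5   S1  S5 
(> = start, * = accepting)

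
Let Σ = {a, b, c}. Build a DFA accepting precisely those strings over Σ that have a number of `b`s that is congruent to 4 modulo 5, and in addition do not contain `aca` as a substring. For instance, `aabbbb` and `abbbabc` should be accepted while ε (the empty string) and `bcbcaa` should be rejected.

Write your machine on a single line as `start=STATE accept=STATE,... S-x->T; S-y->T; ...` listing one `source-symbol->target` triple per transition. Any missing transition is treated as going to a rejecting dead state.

start=s0; accept=s13,s16,s18; s0-a->s1; s0-b->s2; s0-c->s0; s1-a->s1; s1-b->s2; s1-c->s3; s2-a->s4; s2-b->s5; s2-c->s2; s3-a->s6; s3-b->s2; s3-c->s0; s4-a->s4; s4-b->s5; s4-c->s7; s5-a->s8; s5-b->s9; s5-c->s5; s6-a->s6; s6-b->s10; s6-c->s6; s7-a->s10; s7-b->s5; s7-c->s2; s8-a->s8; s8-b->s9; s8-c->s11; s9-a->s12; s9-b->s13; s9-c->s9; s10-a->s10; s10-b->s14; s10-c->s10; s11-a->s14; s11-b->s9; s11-c->s5; s12-a->s12; s12-b->s13; s12-c->s15; s13-a->s16; s13-b->s0; s13-c->s13; s14-a->s14; s14-b->s17; s14-c->s14; s15-a->s17; s15-b->s13; s15-c->s9; s16-a->s16; s16-b->s0; s16-c->s18; s17-a->s17; s17-b->s19; s17-c->s17; s18-a->s19; s18-b->s0; s18-c->s13; s19-a->s19; s19-b->s6; s19-c->s19

Run two small machines in parallel and take their product. The first has 5 states tracking the count of `b`s modulo 5; the second has 4 states tracking partial matches of the forbidden pattern `aca`. A product state is a pair (one from each), accepting exactly when both do.
20 states suffice.
          a    b    c  
>  s0     s1   s2   s0 
   s1     s1   s2   s3 
   s2     s4   s5   s2 
   s3     s6   s2   s0 
   s4     s4   s5   s7 
   s5     s8   s9   s5 
   s6     s6  s10   s6 
   s7    s10   s5   s2 
   s8     s8   s9  s11 
   s9    s12  s13   s9 
   s10   s10  s14  s10 
   s11   s14   s9   s5 
   s12   s12  s13  s15 
 * s13   s16   s0  s13 
   s14   s14  s17  s14 
   s15   s17  s13   s9 
 * s16   s16   s0  s18 
   s17   s17  s19  s17 
 * s18   s19   s0  s13 
   s19   s19   s6  s19 
(> = start, * = accepting)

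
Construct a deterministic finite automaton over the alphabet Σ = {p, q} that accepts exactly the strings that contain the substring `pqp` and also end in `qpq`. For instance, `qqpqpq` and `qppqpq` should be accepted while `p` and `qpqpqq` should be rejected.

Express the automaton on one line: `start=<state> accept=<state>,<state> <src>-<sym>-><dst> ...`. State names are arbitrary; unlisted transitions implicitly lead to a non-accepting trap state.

Handle the two conditions separately and then intersect. One (4 states) tracks whether and how much of `pqp` has been seen; the other (4 states) tracks how much of the suffix `qpq` has currently been matched. Each combined state is a pair, one component from each; accept when both components accept. Equivalent product states are then merged.
With 7 states:
        p   q  
>  s0   s1  s0 
   s1   s1  s2 
   s2   s3  s0 
   s3   s4  s5 
   s4   s4  s6 
 * s5   s3  s6 
   s6   s3  s6 
(> = start, * = accepting)

start=s0 accept=s5 s0-p->s1 s0-q->s0 s1-p->s1 s1-q->s2 s2-p->s3 s2-q->s0 s3-p->s4 s3-q->s5 s4-p->s4 s4-q->s6 s5-p->s3 s5-q->s6 s6-p->s3 s6-q->s6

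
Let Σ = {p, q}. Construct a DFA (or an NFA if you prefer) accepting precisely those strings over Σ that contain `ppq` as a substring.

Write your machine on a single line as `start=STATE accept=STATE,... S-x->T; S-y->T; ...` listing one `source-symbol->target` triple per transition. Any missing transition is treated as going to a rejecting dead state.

Track how much of `ppq` has been matched so far: state A is no progress, D is the absorbing accept state reached once `ppq` has occurred. Intermediate states record partial matches; on a mismatch, fall back to the longest reusable overlap.
A 4-state machine:
       p  q 
>  A   B  A 
   B   C  A 
   C   C  D 
 * D   D  D 
(> = start, * = accepting)

start=A; accept=D; A-p->B; A-q->A; B-p->C; B-q->A; C-p->C; C-q->D; D-p->D; D-q->D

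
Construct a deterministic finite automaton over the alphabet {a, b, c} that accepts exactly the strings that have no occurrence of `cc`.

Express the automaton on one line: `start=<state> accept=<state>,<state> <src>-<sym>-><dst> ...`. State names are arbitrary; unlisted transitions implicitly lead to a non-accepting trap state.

This is the complement of 'contains `cc`'. Use the same substring-matching states — s0 through s2 holding how much of `cc` has just been matched — but flip the accepting set: everything except the trap s2 accepts.
        a   b   c  
>* s0   s0  s0  s1 
 * s1   s0  s0  s2 
   s2   s2  s2  s2 
(> = start, * = accepting)

start=s0 accept=s0,s1 s0-a->s0 s0-b->s0 s0-c->s1 s1-a->s0 s1-b->s0 s1-c->s2 s2-a->s2 s2-b->s2 s2-c->s2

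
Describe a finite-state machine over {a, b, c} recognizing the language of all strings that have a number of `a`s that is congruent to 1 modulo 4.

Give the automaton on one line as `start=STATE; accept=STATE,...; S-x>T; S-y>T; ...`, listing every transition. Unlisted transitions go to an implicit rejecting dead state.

start=q0; accept=q1; q0-a>q1; q0-b>q0; q0-c>q0; q1-a>q2; q1-b>q1; q1-c>q1; q2-a>q3; q2-b>q2; q2-c>q2; q3-a>q0; q3-b>q3; q3-c>q3

Keep the running count of `a`s modulo 4: each `a` advances along the cycle q0 → q1 → q2 → q3 → q0 while other symbols loop. Accept at q1.
        a   b   c  
>  q0   q1  q0  q0 
 * q1   q2  q1  q1 
   q2   q3  q2  q2 
   q3   q0  q3  q3 
(> = start, * = accepting)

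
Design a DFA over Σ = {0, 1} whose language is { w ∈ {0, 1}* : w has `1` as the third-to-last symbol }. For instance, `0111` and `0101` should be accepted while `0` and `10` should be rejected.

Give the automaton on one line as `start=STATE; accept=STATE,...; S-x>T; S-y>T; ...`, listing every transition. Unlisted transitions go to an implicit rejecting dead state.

start=s0; accept=s11,s12,s13,s14; s0-0>s1; s0-1>s2; s1-0>s3; s1-1>s4; s2-0>s5; s2-1>s6; s3-0>s7; s3-1>s8; s4-0>s9; s4-1>s10; s5-0>s11; s5-1>s12; s6-0>s13; s6-1>s14; s7-0>s7; s7-1>s8; s8-0>s9; s8-1>s10; s9-0>s11; s9-1>s12; s10-0>s13; s10-1>s14; s11-0>s7; s11-1>s8; s12-0>s9; s12-1>s10; s13-0>s11; s13-1>s12; s14-0>s13; s14-1>s14

Because acceptance depends on a position counted from the end, the machine has to buffer the most recent 3 symbols. Make each state the string of the last up-to-3 symbols read; on input `x` shift the window left and append `x`. Accept when the buffered window has length 3 and begins with `1`.
15 states suffice.
          0    1  
>  s0     s1   s2 
   s1     s3   s4 
   s2     s5   s6 
   s3     s7   s8 
   s4     s9  s10 
   s5    s11  s12 
   s6    s13  s14 
   s7     s7   s8 
   s8     s9  s10 
   s9    s11  s12 
   s10   s13  s14 
 * s11    s7   s8 
 * s12    s9  s10 
 * s13   s11  s12 
 * s14   s13  s14 
(> = start, * = accepting)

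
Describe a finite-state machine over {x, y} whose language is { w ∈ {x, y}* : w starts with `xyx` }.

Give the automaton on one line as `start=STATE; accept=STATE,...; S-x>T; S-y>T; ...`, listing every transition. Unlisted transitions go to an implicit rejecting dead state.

start=q0; accept=q3; q0-x>q1; q0-y>q4; q1-x>q4; q1-y>q2; q2-x>q3; q2-y>q4; q3-x>q3; q3-y>q3; q4-x>q4; q4-y>q4

Walk along `xyx` while the input agrees: from q0 take `x` to q1, and so on. Any deviation drops to the rejecting sink q4. Once q3 is reached the prefix is confirmed and every continuation is accepted.
With 5 states:
        x   y  
>  q0   q1  q4 
   q1   q4  q2 
   q2   q3  q4 
 * q3   q3  q3 
   q4   q4  q4 
(> = start, * = accepting)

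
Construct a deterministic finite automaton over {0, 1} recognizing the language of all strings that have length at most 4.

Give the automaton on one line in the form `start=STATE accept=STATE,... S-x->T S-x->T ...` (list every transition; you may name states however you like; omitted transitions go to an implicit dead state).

Count input length up to 5: every symbol moves from s0 toward s5, which means 'more than 4' and absorbs. Accept from {s0, s1, s2, s3, s4}.
A 6-state machine:
        0   1  
>* s0   s1  s1 
 * s1   s2  s2 
 * s2   s3  s3 
 * s3   s4  s4 
 * s4   s5  s5 
   s5   s5  s5 
(> = start, * = accepting)

start=s0 accept=s0,s1,s2,s3,s4 s0-0->s1 s0-1->s1 s1-0->s2 s1-1->s2 s2-0->s3 s2-1->s3 s3-0->s4 s3-1->s4 s4-0->s5 s4-1->s5 s5-0->s5 s5-1->s5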